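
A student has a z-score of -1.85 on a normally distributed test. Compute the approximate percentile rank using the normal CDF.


CDF(z) = 0.5 * (1 + erf(z/sqrt(2)))
erf(-1.3081) = -0.9357
CDF = 0.0322
Percentile rank = 0.0322 * 100 = 3.22

3.22


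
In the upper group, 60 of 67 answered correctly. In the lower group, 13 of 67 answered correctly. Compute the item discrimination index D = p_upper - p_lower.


p_upper = 60/67 = 0.8955
p_lower = 13/67 = 0.194
D = 0.8955 - 0.194 = 0.7015

0.7015


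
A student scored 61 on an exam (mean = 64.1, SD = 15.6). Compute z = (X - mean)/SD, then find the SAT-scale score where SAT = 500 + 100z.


z = (X - mean) / SD = (61 - 64.1) / 15.6
z = -3.1 / 15.6
z = -0.1987
SAT-scale = SAT = 500 + 100z
Carry z at full precision (z = -3.1 / 15.6) into the conversion:
SAT-scale = 500 + 100 * (-3.1 / 15.6) = 500 + -310 / 15.6
SAT-scale = 500 + -19.8718
SAT-scale = 480.1282

480.1282


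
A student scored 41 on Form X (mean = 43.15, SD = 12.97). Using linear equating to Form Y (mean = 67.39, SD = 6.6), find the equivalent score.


slope = SD_Y / SD_X = 6.6 / 12.97 ~ 0.5089
intercept = mean_Y - slope * mean_X = 67.39 - (6.6 / 12.97) * 43.15 ~ 45.4324
Y = slope * X + intercept. To avoid rounding drift from the rounded slope/intercept, evaluate the equivalent form Y = mean_Y + SD_Y * (X - mean_X) / SD_X at full precision:
Y = 67.39 + 6.6 * (41 - 43.15) / 12.97
Y = 67.39 - 6.6 * 2.15 / 12.97
Y = 67.39 - 14.19 / 12.97
Y = 67.39 - 1.0941
Y = 66.2959

66.2959


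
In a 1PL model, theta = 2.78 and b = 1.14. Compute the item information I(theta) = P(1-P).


P = 1/(1+exp(-(2.78-1.14))) = 0.8375
I = P*(1-P) = 0.8375 * 0.1625
I = 0.1361

0.1361


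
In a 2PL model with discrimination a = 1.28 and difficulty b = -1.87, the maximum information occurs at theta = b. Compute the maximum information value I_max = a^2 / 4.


For 2PL, max info at theta = b = -1.87
I_max = a^2 / 4 = 1.28^2 / 4
= 1.6384 / 4
I_max = 0.4096

0.4096


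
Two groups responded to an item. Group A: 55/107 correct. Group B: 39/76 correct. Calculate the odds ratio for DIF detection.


Odds_A = 55/52 = 1.0577
Odds_B = 39/37 = 1.0541
OR = Odds_A / Odds_B = 1.0577 / 1.0541
Exactly, OR = (55 * 37) / (52 * 39) = 2035 / 2028
OR = 1.0035

1.0035


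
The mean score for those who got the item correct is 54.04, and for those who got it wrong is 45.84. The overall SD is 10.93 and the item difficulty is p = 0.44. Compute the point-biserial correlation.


q = 1 - p = 0.56
rpb = ((M1 - M0) / SD) * sqrt(p * q)
rpb = ((54.04 - 45.84) / 10.93) * sqrt(0.44 * 0.56)
rpb = 0.3724

0.3724


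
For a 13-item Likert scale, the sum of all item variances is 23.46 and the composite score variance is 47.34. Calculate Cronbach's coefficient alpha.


alpha = (k/(k-1)) * (1 - sum(si^2)/s_total^2)
= (13/12) * (1 - 23.46/47.34)
alpha = 0.5465

0.5465


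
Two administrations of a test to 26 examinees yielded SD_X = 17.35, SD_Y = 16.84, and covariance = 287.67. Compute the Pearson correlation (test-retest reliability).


r = cov(X,Y) / (SD_X * SD_Y)
r = 287.67 / (17.35 * 16.84)
r = 287.67 / 292.174
r = 0.9846

0.9846


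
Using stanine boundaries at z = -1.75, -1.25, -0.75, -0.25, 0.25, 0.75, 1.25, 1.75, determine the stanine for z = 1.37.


Stanine boundaries: [-1.75, -1.25, -0.75, -0.25, 0.25, 0.75, 1.25, 1.75]
z = 1.37
Check each boundary:
  z >= -1.75 -> could be stanine 2
  z >= -1.25 -> could be stanine 3
  z >= -0.75 -> could be stanine 4
  z >= -0.25 -> could be stanine 5
  z >= 0.25 -> could be stanine 6
  z >= 0.75 -> could be stanine 7
  z >= 1.25 -> could be stanine 8
  z < 1.75
Highest qualifying boundary gives stanine = 8

8


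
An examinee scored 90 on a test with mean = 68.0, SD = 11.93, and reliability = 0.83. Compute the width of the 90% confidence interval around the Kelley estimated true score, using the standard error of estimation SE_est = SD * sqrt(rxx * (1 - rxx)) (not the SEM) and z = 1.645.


True score estimate = 0.83*90 + 0.17*68.0 = 86.26
SE_est = SD * sqrt(rxx * (1 - rxx)) = 11.93 * sqrt(0.83 * 0.17) = 11.93 * sqrt(0.1411) = 4.481299
CI = T_est +/- z * SE_est, so width = 2 * z * SE_est = 2 * 1.645 * 4.481299
Width = 14.7435

14.7435


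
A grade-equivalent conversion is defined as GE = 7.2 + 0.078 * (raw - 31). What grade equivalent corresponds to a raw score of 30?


raw - median = 30 - 31 = -1
slope * diff = 0.078 * -1 = -0.078
GE = 7.2 + -0.078
GE = 7.122

7.122


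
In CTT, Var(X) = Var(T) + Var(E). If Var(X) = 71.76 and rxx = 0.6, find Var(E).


var_true = rxx * var_obs = 0.6 * 71.76 = 43.056
var_error = var_obs - var_true
var_error = 71.76 - 43.056
var_error = 28.704

28.704


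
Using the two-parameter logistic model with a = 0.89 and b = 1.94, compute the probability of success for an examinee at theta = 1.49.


a*(theta - b) = 0.89 * (1.49 - 1.94) = -0.4005
exp(--0.4005) = 1.4926
P = 1 / (1 + 1.4926)
P = 0.4012

0.4012


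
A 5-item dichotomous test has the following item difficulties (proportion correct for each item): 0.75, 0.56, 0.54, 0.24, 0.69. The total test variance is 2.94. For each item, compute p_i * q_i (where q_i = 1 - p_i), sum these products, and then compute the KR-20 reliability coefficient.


For each item, compute p_i * q_i:
  Item 1: 0.75 * 0.25 = 0.1875
  Item 2: 0.56 * 0.44 = 0.2464
  Item 3: 0.54 * 0.46 = 0.2484
  Item 4: 0.24 * 0.76 = 0.1824
  Item 5: 0.69 * 0.31 = 0.2139
Sum(p_i * q_i) = 0.1875 + 0.2464 + 0.2484 + 0.1824 + 0.2139 = 1.0786
KR-20 = (k/(k-1)) * (1 - Sum(p_i*q_i) / Var_total)
= (5/4) * (1 - 1.0786/2.94)
= 1.25 * 0.6331
KR-20 = 0.7914

0.7914


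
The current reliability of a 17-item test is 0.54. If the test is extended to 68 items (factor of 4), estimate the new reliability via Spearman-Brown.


r_new = (n * rxx) / (1 + (n-1) * rxx)
r_new = (4 * 0.54) / (1 + 3 * 0.54)
r_new = 2.16 / 2.62
r_new = 0.8244

0.8244


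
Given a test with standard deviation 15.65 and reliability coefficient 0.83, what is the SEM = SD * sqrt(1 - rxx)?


SEM = SD * sqrt(1 - rxx)
SEM = 15.65 * sqrt(1 - 0.83)
SEM = 15.65 * sqrt(0.17) = 15.65 * 0.412311
SEM = 6.4527

6.4527


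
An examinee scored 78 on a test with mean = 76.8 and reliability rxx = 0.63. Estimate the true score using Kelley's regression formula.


T_est = rxx * X + (1 - rxx) * mean
T_est = 0.63 * 78 + 0.37 * 76.8
T_est = 49.14 + 28.416
T_est = 77.556

77.556


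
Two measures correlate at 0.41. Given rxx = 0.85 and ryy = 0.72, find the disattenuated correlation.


r_corrected = rxy / sqrt(rxx * ryy)
= 0.41 / sqrt(0.85 * 0.72)
= 0.41 / sqrt(0.612)
= 0.41 / 0.782304
r_corrected = 0.5241

0.5241


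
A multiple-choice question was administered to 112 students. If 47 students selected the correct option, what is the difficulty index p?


Item difficulty p = number correct / total examinees
p = 47 / 112
p = 0.4196

0.4196


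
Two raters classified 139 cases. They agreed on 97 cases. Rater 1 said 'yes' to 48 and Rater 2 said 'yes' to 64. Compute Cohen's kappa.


P_o = 97/139 = 0.697842
P_e = (48*64 + 91*75) / 19321 = 0.512241
kappa = (P_o - P_e) / (1 - P_e)
kappa = (0.697842 - 0.512241) / (1 - 0.512241)
kappa = 0.3805

0.3805


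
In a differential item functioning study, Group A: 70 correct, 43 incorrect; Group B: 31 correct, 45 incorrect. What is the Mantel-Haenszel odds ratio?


Odds_A = 70/43 = 1.6279
Odds_B = 31/45 = 0.6889
OR = Odds_A / Odds_B = 1.6279 / 0.6889
Exactly, OR = (70 * 45) / (43 * 31) = 3150 / 1333
OR = 2.3631

2.3631


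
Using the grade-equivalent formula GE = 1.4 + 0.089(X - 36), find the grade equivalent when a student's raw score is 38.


raw - median = 38 - 36 = 2
slope * diff = 0.089 * 2 = 0.178
GE = 1.4 + 0.178
GE = 1.578

1.578


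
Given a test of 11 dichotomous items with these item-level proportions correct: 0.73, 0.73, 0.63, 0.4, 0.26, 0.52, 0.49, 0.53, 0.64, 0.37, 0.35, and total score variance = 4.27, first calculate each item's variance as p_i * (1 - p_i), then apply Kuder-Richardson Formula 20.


For each item, compute p_i * q_i:
  Item 1: 0.73 * 0.27 = 0.1971
  Item 2: 0.73 * 0.27 = 0.1971
  Item 3: 0.63 * 0.37 = 0.2331
  Item 4: 0.4 * 0.6 = 0.24
  Item 5: 0.26 * 0.74 = 0.1924
  Item 6: 0.52 * 0.48 = 0.2496
  Item 7: 0.49 * 0.51 = 0.2499
  Item 8: 0.53 * 0.47 = 0.2491
  Item 9: 0.64 * 0.36 = 0.2304
  Item 10: 0.37 * 0.63 = 0.2331
  Item 11: 0.35 * 0.65 = 0.2275
Sum(p_i * q_i) = 0.1971 + 0.1971 + 0.2331 + 0.24 + 0.1924 + 0.2496 + 0.2499 + 0.2491 + 0.2304 + 0.2331 + 0.2275 = 2.4993
KR-20 = (k/(k-1)) * (1 - Sum(p_i*q_i) / Var_total)
= (11/10) * (1 - 2.4993/4.27)
= 1.1 * 0.4147
KR-20 = 0.4562

0.4562


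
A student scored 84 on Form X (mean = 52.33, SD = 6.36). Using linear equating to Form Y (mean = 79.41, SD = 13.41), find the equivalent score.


slope = SD_Y / SD_X = 13.41 / 6.36 ~ 2.1085
intercept = mean_Y - slope * mean_X = 79.41 - (13.41 / 6.36) * 52.33 ~ -30.9273
Y = slope * X + intercept. To avoid rounding drift from the rounded slope/intercept, evaluate the equivalent form Y = mean_Y + SD_Y * (X - mean_X) / SD_X at full precision:
Y = 79.41 + 13.41 * (84 - 52.33) / 6.36
Y = 79.41 + 13.41 * 31.67 / 6.36
Y = 79.41 + 424.6947 / 6.36
Y = 79.41 + 66.7759
Y = 146.1859

146.1859


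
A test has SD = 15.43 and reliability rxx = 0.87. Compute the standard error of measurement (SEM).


SEM = SD * sqrt(1 - rxx)
SEM = 15.43 * sqrt(1 - 0.87)
SEM = 15.43 * sqrt(0.13) = 15.43 * 0.360555
SEM = 5.5634

5.5634


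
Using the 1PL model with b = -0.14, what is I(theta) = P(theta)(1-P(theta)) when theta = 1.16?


P = 1/(1+exp(-(1.16--0.14))) = 0.7858
I = P*(1-P) = 0.7858 * 0.2142
I = 0.1683

0.1683


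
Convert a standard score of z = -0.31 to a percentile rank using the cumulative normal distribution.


CDF(z) = 0.5 * (1 + erf(z/sqrt(2)))
erf(-0.2192) = -0.2434
CDF = 0.3783
Percentile rank = 0.3783 * 100 = 37.83

37.83


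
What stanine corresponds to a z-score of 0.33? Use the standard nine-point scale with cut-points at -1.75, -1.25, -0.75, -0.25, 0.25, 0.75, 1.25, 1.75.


Stanine boundaries: [-1.75, -1.25, -0.75, -0.25, 0.25, 0.75, 1.25, 1.75]
z = 0.33
Check each boundary:
  z >= -1.75 -> could be stanine 2
  z >= -1.25 -> could be stanine 3
  z >= -0.75 -> could be stanine 4
  z >= -0.25 -> could be stanine 5
  z >= 0.25 -> could be stanine 6
  z < 0.75
  z < 1.25
  z < 1.75
Highest qualifying boundary gives stanine = 6

6


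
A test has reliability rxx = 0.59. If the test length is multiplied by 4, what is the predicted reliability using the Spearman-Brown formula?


r_new = (n * rxx) / (1 + (n-1) * rxx)
r_new = (4 * 0.59) / (1 + 3 * 0.59)
r_new = 2.36 / 2.77
r_new = 0.852

0.852


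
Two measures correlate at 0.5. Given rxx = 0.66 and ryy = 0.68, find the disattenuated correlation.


r_corrected = rxy / sqrt(rxx * ryy)
= 0.5 / sqrt(0.66 * 0.68)
= 0.5 / sqrt(0.4488)
= 0.5 / 0.669925
r_corrected = 0.7464

0.7464


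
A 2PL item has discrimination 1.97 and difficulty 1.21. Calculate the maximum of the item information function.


For 2PL, max info at theta = b = 1.21
I_max = a^2 / 4 = 1.97^2 / 4
= 3.8809 / 4
I_max = 0.9702

0.9702


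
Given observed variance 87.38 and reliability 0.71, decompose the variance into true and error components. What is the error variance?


var_true = rxx * var_obs = 0.71 * 87.38 = 62.0398
var_error = var_obs - var_true
var_error = 87.38 - 62.0398
var_error = 25.3402

25.3402


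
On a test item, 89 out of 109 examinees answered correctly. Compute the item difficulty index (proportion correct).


Item difficulty p = number correct / total examinees
p = 89 / 109
p = 0.8165

0.8165


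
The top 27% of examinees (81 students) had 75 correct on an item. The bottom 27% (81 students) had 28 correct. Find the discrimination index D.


p_upper = 75/81 = 0.9259
p_lower = 28/81 = 0.3457
D = 0.9259 - 0.3457 = 0.5802

0.5802


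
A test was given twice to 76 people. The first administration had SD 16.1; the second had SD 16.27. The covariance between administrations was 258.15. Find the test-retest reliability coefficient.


r = cov(X,Y) / (SD_X * SD_Y)
r = 258.15 / (16.1 * 16.27)
r = 258.15 / 261.947
r = 0.9855

0.9855


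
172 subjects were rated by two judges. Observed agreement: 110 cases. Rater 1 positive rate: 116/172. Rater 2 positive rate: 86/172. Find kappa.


P_o = 110/172 = 0.639535
P_e = (116*86 + 56*86) / 29584 = 0.5
kappa = (P_o - P_e) / (1 - P_e)
kappa = (0.639535 - 0.5) / (1 - 0.5)
kappa = 0.2791

0.2791


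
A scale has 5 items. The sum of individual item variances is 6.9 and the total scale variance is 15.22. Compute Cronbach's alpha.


alpha = (k/(k-1)) * (1 - sum(si^2)/s_total^2)
= (5/4) * (1 - 6.9/15.22)
alpha = 0.6833

0.6833


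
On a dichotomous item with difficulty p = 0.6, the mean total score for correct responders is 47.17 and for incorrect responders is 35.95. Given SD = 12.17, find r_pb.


q = 1 - p = 0.4
rpb = ((M1 - M0) / SD) * sqrt(p * q)
rpb = ((47.17 - 35.95) / 12.17) * sqrt(0.6 * 0.4)
rpb = 0.4517

0.4517


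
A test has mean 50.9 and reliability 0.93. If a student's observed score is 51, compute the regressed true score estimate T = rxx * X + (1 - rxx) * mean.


T_est = rxx * X + (1 - rxx) * mean
T_est = 0.93 * 51 + 0.07 * 50.9
T_est = 47.43 + 3.563
T_est = 50.993

50.993


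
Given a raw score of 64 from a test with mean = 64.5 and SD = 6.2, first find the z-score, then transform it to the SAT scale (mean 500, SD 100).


z = (X - mean) / SD = (64 - 64.5) / 6.2
z = -0.5 / 6.2
z = -0.0806
SAT-scale = SAT = 500 + 100z
Carry z at full precision (z = -0.5 / 6.2) into the conversion:
SAT-scale = 500 + 100 * (-0.5 / 6.2) = 500 + -50 / 6.2
SAT-scale = 500 + -8.0645
SAT-scale = 491.9355

491.9355


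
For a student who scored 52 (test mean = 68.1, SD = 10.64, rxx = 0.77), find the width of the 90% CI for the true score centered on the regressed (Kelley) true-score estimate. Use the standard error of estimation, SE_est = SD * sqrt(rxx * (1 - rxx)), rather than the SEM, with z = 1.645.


True score estimate = 0.77*52 + 0.23*68.1 = 55.703
SE_est = SD * sqrt(rxx * (1 - rxx)) = 10.64 * sqrt(0.77 * 0.23) = 10.64 * sqrt(0.1771) = 4.477658
CI = T_est +/- z * SE_est, so width = 2 * z * SE_est = 2 * 1.645 * 4.477658
Width = 14.7315

14.7315


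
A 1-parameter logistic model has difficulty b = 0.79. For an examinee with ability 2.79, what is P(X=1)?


theta - b = 2.79 - 0.79 = 2.0
exp(-(theta - b)) = exp(-2.0) = 0.1353
P = 1 / (1 + 0.1353)
P = 0.8808

0.8808


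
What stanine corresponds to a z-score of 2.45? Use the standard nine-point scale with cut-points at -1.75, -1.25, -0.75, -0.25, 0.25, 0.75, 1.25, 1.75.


Stanine boundaries: [-1.75, -1.25, -0.75, -0.25, 0.25, 0.75, 1.25, 1.75]
z = 2.45
Check each boundary:
  z >= -1.75 -> could be stanine 2
  z >= -1.25 -> could be stanine 3
  z >= -0.75 -> could be stanine 4
  z >= -0.25 -> could be stanine 5
  z >= 0.25 -> could be stanine 6
  z >= 0.75 -> could be stanine 7
  z >= 1.25 -> could be stanine 8
  z >= 1.75 -> could be stanine 9
Highest qualifying boundary gives stanine = 9

9


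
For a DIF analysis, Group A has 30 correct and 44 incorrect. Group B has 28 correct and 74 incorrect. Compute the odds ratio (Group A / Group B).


Odds_A = 30/44 = 0.6818
Odds_B = 28/74 = 0.3784
OR = Odds_A / Odds_B = 0.6818 / 0.3784
Exactly, OR = (30 * 74) / (44 * 28) = 2220 / 1232
OR = 1.8019

1.8019


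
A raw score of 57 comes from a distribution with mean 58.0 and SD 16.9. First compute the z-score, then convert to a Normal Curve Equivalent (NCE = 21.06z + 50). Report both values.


z = (X - mean) / SD = (57 - 58.0) / 16.9
z = -1.0 / 16.9
z = -0.0592
NCE = NCE = 21.06z + 50
Carry z at full precision (z = -1.0 / 16.9) into the conversion:
NCE = 21.06 * (-1.0 / 16.9) + 50 = -21.06 / 16.9 + 50
NCE = -1.2462 + 50
NCE = 48.7538

48.7538


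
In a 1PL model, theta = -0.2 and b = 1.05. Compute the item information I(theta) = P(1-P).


P = 1/(1+exp(-(-0.2-1.05))) = 0.2227
I = P*(1-P) = 0.2227 * 0.7773
I = 0.1731

0.1731


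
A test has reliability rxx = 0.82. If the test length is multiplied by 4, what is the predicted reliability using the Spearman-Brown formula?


r_new = (n * rxx) / (1 + (n-1) * rxx)
r_new = (4 * 0.82) / (1 + 3 * 0.82)
r_new = 3.28 / 3.46
r_new = 0.948

0.948


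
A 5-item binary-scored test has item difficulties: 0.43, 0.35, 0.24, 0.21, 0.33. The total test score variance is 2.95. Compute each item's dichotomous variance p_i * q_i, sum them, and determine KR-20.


For each item, compute p_i * q_i:
  Item 1: 0.43 * 0.57 = 0.2451
  Item 2: 0.35 * 0.65 = 0.2275
  Item 3: 0.24 * 0.76 = 0.1824
  Item 4: 0.21 * 0.79 = 0.1659
  Item 5: 0.33 * 0.67 = 0.2211
Sum(p_i * q_i) = 0.2451 + 0.2275 + 0.1824 + 0.1659 + 0.2211 = 1.042
KR-20 = (k/(k-1)) * (1 - Sum(p_i*q_i) / Var_total)
= (5/4) * (1 - 1.042/2.95)
= 1.25 * 0.6468
KR-20 = 0.8085

0.8085


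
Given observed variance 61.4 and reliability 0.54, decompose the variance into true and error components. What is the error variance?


var_true = rxx * var_obs = 0.54 * 61.4 = 33.156
var_error = var_obs - var_true
var_error = 61.4 - 33.156
var_error = 28.244

28.244


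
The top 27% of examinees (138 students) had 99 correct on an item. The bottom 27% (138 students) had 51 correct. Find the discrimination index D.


p_upper = 99/138 = 0.7174
p_lower = 51/138 = 0.3696
D = 0.7174 - 0.3696 = 0.3478

0.3478


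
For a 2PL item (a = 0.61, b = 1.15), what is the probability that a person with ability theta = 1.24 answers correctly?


a*(theta - b) = 0.61 * (1.24 - 1.15) = 0.0549
exp(-0.0549) = 0.9466
P = 1 / (1 + 0.9466)
P = 0.5137

0.5137


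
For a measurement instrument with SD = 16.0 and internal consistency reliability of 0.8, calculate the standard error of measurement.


SEM = SD * sqrt(1 - rxx)
SEM = 16.0 * sqrt(1 - 0.8)
SEM = 16.0 * sqrt(0.2) = 16.0 * 0.447214
SEM = 7.1554

7.1554


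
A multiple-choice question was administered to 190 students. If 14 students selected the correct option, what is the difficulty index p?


Item difficulty p = number correct / total examinees
p = 14 / 190
p = 0.0737

0.0737


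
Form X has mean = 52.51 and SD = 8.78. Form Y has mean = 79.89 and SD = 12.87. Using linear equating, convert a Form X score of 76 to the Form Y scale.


slope = SD_Y / SD_X = 12.87 / 8.78 ~ 1.4658
intercept = mean_Y - slope * mean_X = 79.89 - (12.87 / 8.78) * 52.51 ~ 2.9192
Y = slope * X + intercept. To avoid rounding drift from the rounded slope/intercept, evaluate the equivalent form Y = mean_Y + SD_Y * (X - mean_X) / SD_X at full precision:
Y = 79.89 + 12.87 * (76 - 52.51) / 8.78
Y = 79.89 + 12.87 * 23.49 / 8.78
Y = 79.89 + 302.3163 / 8.78
Y = 79.89 + 34.4324
Y = 114.3224

114.3224


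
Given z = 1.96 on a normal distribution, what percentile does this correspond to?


CDF(z) = 0.5 * (1 + erf(z/sqrt(2)))
erf(1.3859) = 0.95
CDF = 0.975
Percentile rank = 0.975 * 100 = 97.5

97.5


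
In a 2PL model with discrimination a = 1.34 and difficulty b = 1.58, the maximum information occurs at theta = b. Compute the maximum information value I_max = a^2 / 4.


For 2PL, max info at theta = b = 1.58
I_max = a^2 / 4 = 1.34^2 / 4
= 1.7956 / 4
I_max = 0.4489

0.4489


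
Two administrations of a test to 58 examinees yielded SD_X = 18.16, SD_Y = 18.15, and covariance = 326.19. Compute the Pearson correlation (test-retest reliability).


r = cov(X,Y) / (SD_X * SD_Y)
r = 326.19 / (18.16 * 18.15)
r = 326.19 / 329.604
r = 0.9896

0.9896


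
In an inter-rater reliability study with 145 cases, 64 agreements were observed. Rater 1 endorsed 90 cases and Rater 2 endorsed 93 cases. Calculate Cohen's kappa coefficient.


P_o = 64/145 = 0.441379
P_e = (90*93 + 55*52) / 21025 = 0.534126
kappa = (P_o - P_e) / (1 - P_e)
kappa = (0.441379 - 0.534126) / (1 - 0.534126)
kappa = -0.1991

-0.1991


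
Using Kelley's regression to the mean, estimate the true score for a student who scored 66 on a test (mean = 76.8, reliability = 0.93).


T_est = rxx * X + (1 - rxx) * mean
T_est = 0.93 * 66 + 0.07 * 76.8
T_est = 61.38 + 5.376
T_est = 66.756

66.756


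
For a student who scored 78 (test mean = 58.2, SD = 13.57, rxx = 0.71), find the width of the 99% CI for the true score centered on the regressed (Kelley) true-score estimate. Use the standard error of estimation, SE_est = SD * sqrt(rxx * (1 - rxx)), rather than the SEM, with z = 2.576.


True score estimate = 0.71*78 + 0.29*58.2 = 72.258
SE_est = SD * sqrt(rxx * (1 - rxx)) = 13.57 * sqrt(0.71 * 0.29) = 13.57 * sqrt(0.2059) = 6.157551
CI = T_est +/- z * SE_est, so width = 2 * z * SE_est = 2 * 2.576 * 6.157551
Width = 31.7237

31.7237


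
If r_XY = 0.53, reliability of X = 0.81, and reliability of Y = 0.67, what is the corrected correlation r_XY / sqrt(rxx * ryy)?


r_corrected = rxy / sqrt(rxx * ryy)
= 0.53 / sqrt(0.81 * 0.67)
= 0.53 / sqrt(0.5427)
= 0.53 / 0.736682
r_corrected = 0.7194

0.7194


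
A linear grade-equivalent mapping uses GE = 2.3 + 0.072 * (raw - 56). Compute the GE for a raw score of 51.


raw - median = 51 - 56 = -5
slope * diff = 0.072 * -5 = -0.36
GE = 2.3 + -0.36
GE = 1.94

1.94


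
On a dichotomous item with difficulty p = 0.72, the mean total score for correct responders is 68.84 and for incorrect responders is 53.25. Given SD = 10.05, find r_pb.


q = 1 - p = 0.28
rpb = ((M1 - M0) / SD) * sqrt(p * q)
rpb = ((68.84 - 53.25) / 10.05) * sqrt(0.72 * 0.28)
rpb = 0.6965

0.6965


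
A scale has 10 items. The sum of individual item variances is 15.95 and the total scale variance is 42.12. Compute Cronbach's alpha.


alpha = (k/(k-1)) * (1 - sum(si^2)/s_total^2)
= (10/9) * (1 - 15.95/42.12)
alpha = 0.6904

0.6904


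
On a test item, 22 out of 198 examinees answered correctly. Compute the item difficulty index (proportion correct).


Item difficulty p = number correct / total examinees
p = 22 / 198
p = 0.1111

0.1111


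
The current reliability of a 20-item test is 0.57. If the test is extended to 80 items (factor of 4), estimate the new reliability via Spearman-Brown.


r_new = (n * rxx) / (1 + (n-1) * rxx)
r_new = (4 * 0.57) / (1 + 3 * 0.57)
r_new = 2.28 / 2.71
r_new = 0.8413

0.8413


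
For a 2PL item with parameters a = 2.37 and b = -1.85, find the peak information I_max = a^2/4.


For 2PL, max info at theta = b = -1.85
I_max = a^2 / 4 = 2.37^2 / 4
= 5.6169 / 4
I_max = 1.4042

1.4042


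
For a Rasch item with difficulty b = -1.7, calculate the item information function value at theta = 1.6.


P = 1/(1+exp(-(1.6--1.7))) = 0.9644
I = P*(1-P) = 0.9644 * 0.0356
I = 0.0343

0.0343


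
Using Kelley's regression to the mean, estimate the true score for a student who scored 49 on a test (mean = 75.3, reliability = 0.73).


T_est = rxx * X + (1 - rxx) * mean
T_est = 0.73 * 49 + 0.27 * 75.3
T_est = 35.77 + 20.331
T_est = 56.101

56.101


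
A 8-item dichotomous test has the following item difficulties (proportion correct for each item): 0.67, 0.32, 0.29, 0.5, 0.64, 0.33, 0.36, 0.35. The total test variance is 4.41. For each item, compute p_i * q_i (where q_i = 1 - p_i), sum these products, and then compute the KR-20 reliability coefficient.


For each item, compute p_i * q_i:
  Item 1: 0.67 * 0.33 = 0.2211
  Item 2: 0.32 * 0.68 = 0.2176
  Item 3: 0.29 * 0.71 = 0.2059
  Item 4: 0.5 * 0.5 = 0.25
  Item 5: 0.64 * 0.36 = 0.2304
  Item 6: 0.33 * 0.67 = 0.2211
  Item 7: 0.36 * 0.64 = 0.2304
  Item 8: 0.35 * 0.65 = 0.2275
Sum(p_i * q_i) = 0.2211 + 0.2176 + 0.2059 + 0.25 + 0.2304 + 0.2211 + 0.2304 + 0.2275 = 1.804
KR-20 = (k/(k-1)) * (1 - Sum(p_i*q_i) / Var_total)
= (8/7) * (1 - 1.804/4.41)
= 1.1429 * 0.5909
KR-20 = 0.6753

0.6753


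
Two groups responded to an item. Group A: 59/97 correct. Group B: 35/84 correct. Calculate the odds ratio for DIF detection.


Odds_A = 59/38 = 1.5526
Odds_B = 35/49 = 0.7143
OR = Odds_A / Odds_B = 1.5526 / 0.7143
Exactly, OR = (59 * 49) / (38 * 35) = 2891 / 1330
OR = 2.1737

2.1737


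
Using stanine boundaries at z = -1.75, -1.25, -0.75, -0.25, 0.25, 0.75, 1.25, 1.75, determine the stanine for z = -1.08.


Stanine boundaries: [-1.75, -1.25, -0.75, -0.25, 0.25, 0.75, 1.25, 1.75]
z = -1.08
Check each boundary:
  z >= -1.75 -> could be stanine 2
  z >= -1.25 -> could be stanine 3
  z < -0.75
  z < -0.25
  z < 0.25
  z < 0.75
  z < 1.25
  z < 1.75
Highest qualifying boundary gives stanine = 3

3


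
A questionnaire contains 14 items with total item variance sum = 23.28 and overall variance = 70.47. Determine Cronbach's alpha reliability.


alpha = (k/(k-1)) * (1 - sum(si^2)/s_total^2)
= (14/13) * (1 - 23.28/70.47)
alpha = 0.7212

0.7212


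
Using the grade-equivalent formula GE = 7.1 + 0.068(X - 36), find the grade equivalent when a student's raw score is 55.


raw - median = 55 - 36 = 19
slope * diff = 0.068 * 19 = 1.292
GE = 7.1 + 1.292
GE = 8.392

8.392


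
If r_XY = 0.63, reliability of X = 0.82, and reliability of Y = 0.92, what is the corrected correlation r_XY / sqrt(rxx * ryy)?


r_corrected = rxy / sqrt(rxx * ryy)
= 0.63 / sqrt(0.82 * 0.92)
= 0.63 / sqrt(0.7544)
= 0.63 / 0.868562
r_corrected = 0.7253

0.7253


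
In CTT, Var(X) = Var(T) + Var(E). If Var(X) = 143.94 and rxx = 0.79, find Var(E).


var_true = rxx * var_obs = 0.79 * 143.94 = 113.7126
var_error = var_obs - var_true
var_error = 143.94 - 113.7126
var_error = 30.2274

30.2274


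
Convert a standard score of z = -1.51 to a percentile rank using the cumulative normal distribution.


CDF(z) = 0.5 * (1 + erf(z/sqrt(2)))
erf(-1.0677) = -0.869
CDF = 0.0655
Percentile rank = 0.0655 * 100 = 6.55

6.55


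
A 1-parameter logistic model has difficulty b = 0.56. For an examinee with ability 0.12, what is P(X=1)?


theta - b = 0.12 - 0.56 = -0.44
exp(-(theta - b)) = exp(0.44) = 1.5527
P = 1 / (1 + 1.5527)
P = 0.3917

0.3917


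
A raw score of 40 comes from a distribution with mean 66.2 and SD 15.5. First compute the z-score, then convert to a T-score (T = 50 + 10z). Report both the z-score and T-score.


z = (X - mean) / SD = (40 - 66.2) / 15.5
z = -26.2 / 15.5
z = -1.6903
T-score = T = 50 + 10z
Carry z at full precision (z = -26.2 / 15.5) into the conversion:
T-score = 50 + 10 * (-26.2 / 15.5) = 50 + -262 / 15.5
T-score = 50 + -16.9032
T-score = 33.0968

33.0968


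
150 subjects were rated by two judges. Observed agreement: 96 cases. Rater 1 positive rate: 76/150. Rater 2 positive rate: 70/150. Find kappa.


P_o = 96/150 = 0.64
P_e = (76*70 + 74*80) / 22500 = 0.499556
kappa = (P_o - P_e) / (1 - P_e)
kappa = (0.64 - 0.499556) / (1 - 0.499556)
kappa = 0.2806

0.2806


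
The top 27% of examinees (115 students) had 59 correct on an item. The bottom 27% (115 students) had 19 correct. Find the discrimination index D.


p_upper = 59/115 = 0.513
p_lower = 19/115 = 0.1652
D = 0.513 - 0.1652 = 0.3478

0.3478


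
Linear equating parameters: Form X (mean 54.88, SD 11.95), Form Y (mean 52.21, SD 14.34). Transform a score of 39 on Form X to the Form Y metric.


slope = SD_Y / SD_X = 14.34 / 11.95 ~ 1.2
intercept = mean_Y - slope * mean_X = 52.21 - (14.34 / 11.95) * 54.88 ~ -13.646
Y = slope * X + intercept. To avoid rounding drift from the rounded slope/intercept, evaluate the equivalent form Y = mean_Y + SD_Y * (X - mean_X) / SD_X at full precision:
Y = 52.21 + 14.34 * (39 - 54.88) / 11.95
Y = 52.21 - 14.34 * 15.88 / 11.95
Y = 52.21 - 227.7192 / 11.95
Y = 52.21 - 19.056
Y = 33.154

33.154


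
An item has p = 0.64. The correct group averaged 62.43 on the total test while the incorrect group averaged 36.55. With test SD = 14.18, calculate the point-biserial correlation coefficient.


q = 1 - p = 0.36
rpb = ((M1 - M0) / SD) * sqrt(p * q)
rpb = ((62.43 - 36.55) / 14.18) * sqrt(0.64 * 0.36)
rpb = 0.8761

0.8761


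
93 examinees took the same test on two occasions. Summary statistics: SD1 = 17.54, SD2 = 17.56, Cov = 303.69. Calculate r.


r = cov(X,Y) / (SD_X * SD_Y)
r = 303.69 / (17.54 * 17.56)
r = 303.69 / 308.0024
r = 0.986

0.986


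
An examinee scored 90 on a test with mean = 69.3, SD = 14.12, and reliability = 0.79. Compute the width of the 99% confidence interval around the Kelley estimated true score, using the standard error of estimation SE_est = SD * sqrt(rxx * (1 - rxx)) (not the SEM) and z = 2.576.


True score estimate = 0.79*90 + 0.21*69.3 = 85.653
SE_est = SD * sqrt(rxx * (1 - rxx)) = 14.12 * sqrt(0.79 * 0.21) = 14.12 * sqrt(0.1659) = 5.751192
CI = T_est +/- z * SE_est, so width = 2 * z * SE_est = 2 * 2.576 * 5.751192
Width = 29.6301

29.6301


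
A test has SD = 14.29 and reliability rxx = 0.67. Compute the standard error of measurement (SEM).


SEM = SD * sqrt(1 - rxx)
SEM = 14.29 * sqrt(1 - 0.67)
SEM = 14.29 * sqrt(0.33) = 14.29 * 0.574456
SEM = 8.209

8.209


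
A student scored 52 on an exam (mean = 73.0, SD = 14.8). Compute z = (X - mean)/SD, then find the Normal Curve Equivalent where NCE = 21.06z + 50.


z = (X - mean) / SD = (52 - 73.0) / 14.8
z = -21.0 / 14.8
z = -1.4189
NCE = NCE = 21.06z + 50
Carry z at full precision (z = -21.0 / 14.8) into the conversion:
NCE = 21.06 * (-21.0 / 14.8) + 50 = -442.26 / 14.8 + 50
NCE = -29.8824 + 50
NCE = 20.1176

20.1176


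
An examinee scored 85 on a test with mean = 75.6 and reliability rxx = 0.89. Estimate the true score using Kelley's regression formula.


T_est = rxx * X + (1 - rxx) * mean
T_est = 0.89 * 85 + 0.11 * 75.6
T_est = 75.65 + 8.316
T_est = 83.966

83.966


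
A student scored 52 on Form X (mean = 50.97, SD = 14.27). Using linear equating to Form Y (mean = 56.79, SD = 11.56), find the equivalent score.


slope = SD_Y / SD_X = 11.56 / 14.27 ~ 0.8101
intercept = mean_Y - slope * mean_X = 56.79 - (11.56 / 14.27) * 50.97 ~ 15.4997
Y = slope * X + intercept. To avoid rounding drift from the rounded slope/intercept, evaluate the equivalent form Y = mean_Y + SD_Y * (X - mean_X) / SD_X at full precision:
Y = 56.79 + 11.56 * (52 - 50.97) / 14.27
Y = 56.79 + 11.56 * 1.03 / 14.27
Y = 56.79 + 11.9068 / 14.27
Y = 56.79 + 0.8344
Y = 57.6244

57.6244


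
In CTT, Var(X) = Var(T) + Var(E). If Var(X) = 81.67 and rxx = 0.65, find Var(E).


var_true = rxx * var_obs = 0.65 * 81.67 = 53.0855
var_error = var_obs - var_true
var_error = 81.67 - 53.0855
var_error = 28.5845

28.5845


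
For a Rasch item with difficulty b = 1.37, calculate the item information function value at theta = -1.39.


P = 1/(1+exp(-(-1.39-1.37))) = 0.0595
I = P*(1-P) = 0.0595 * 0.9405
I = 0.056

0.056


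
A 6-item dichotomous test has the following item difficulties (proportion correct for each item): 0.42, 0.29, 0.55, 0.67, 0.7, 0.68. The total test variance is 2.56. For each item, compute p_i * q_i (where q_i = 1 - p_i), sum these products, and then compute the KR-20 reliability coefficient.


For each item, compute p_i * q_i:
  Item 1: 0.42 * 0.58 = 0.2436
  Item 2: 0.29 * 0.71 = 0.2059
  Item 3: 0.55 * 0.45 = 0.2475
  Item 4: 0.67 * 0.33 = 0.2211
  Item 5: 0.7 * 0.3 = 0.21
  Item 6: 0.68 * 0.32 = 0.2176
Sum(p_i * q_i) = 0.2436 + 0.2059 + 0.2475 + 0.2211 + 0.21 + 0.2176 = 1.3457
KR-20 = (k/(k-1)) * (1 - Sum(p_i*q_i) / Var_total)
= (6/5) * (1 - 1.3457/2.56)
= 1.2 * 0.4743
KR-20 = 0.5692

0.5692


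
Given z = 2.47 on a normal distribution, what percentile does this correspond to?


CDF(z) = 0.5 * (1 + erf(z/sqrt(2)))
erf(1.7466) = 0.9865
CDF = 0.9932
Percentile rank = 0.9932 * 100 = 99.32

99.32


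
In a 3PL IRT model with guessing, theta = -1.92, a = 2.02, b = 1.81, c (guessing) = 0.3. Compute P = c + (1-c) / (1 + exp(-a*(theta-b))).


logit = 2.02*(-1.92 - 1.81) = -7.5346
P* = 1/(1 + exp(--7.5346)) = 0.0005
P = 0.3 + (1 - 0.3) * 0.0005
P = 0.3004

0.3004


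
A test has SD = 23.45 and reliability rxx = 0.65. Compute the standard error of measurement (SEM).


SEM = SD * sqrt(1 - rxx)
SEM = 23.45 * sqrt(1 - 0.65)
SEM = 23.45 * sqrt(0.35) = 23.45 * 0.591608
SEM = 13.8732

13.8732


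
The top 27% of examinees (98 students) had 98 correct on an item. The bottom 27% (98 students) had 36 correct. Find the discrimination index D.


p_upper = 98/98 = 1.0
p_lower = 36/98 = 0.3673
D = 1.0 - 0.3673 = 0.6327

0.6327


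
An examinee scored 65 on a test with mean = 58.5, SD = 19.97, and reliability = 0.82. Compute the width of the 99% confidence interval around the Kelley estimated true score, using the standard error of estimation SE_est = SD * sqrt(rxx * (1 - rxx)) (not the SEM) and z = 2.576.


True score estimate = 0.82*65 + 0.18*58.5 = 63.83
SE_est = SD * sqrt(rxx * (1 - rxx)) = 19.97 * sqrt(0.82 * 0.18) = 19.97 * sqrt(0.1476) = 7.672223
CI = T_est +/- z * SE_est, so width = 2 * z * SE_est = 2 * 2.576 * 7.672223
Width = 39.5273

39.5273


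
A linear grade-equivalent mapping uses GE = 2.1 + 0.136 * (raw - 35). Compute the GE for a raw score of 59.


raw - median = 59 - 35 = 24
slope * diff = 0.136 * 24 = 3.264
GE = 2.1 + 3.264
GE = 5.364

5.364


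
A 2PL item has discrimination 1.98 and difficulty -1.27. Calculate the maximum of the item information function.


For 2PL, max info at theta = b = -1.27
I_max = a^2 / 4 = 1.98^2 / 4
= 3.9204 / 4
I_max = 0.9801

0.9801


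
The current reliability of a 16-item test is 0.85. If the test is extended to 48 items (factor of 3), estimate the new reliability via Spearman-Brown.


r_new = (n * rxx) / (1 + (n-1) * rxx)
r_new = (3 * 0.85) / (1 + 2 * 0.85)
r_new = 2.55 / 2.7
r_new = 0.9444

0.9444


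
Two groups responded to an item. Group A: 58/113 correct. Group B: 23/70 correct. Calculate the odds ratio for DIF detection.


Odds_A = 58/55 = 1.0545
Odds_B = 23/47 = 0.4894
OR = Odds_A / Odds_B = 1.0545 / 0.4894
Exactly, OR = (58 * 47) / (55 * 23) = 2726 / 1265
OR = 2.1549

2.1549


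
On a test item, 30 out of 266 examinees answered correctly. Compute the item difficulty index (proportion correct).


Item difficulty p = number correct / total examinees
p = 30 / 266
p = 0.1128

0.1128


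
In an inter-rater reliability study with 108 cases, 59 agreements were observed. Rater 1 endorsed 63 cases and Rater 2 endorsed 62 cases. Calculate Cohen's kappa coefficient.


P_o = 59/108 = 0.546296
P_e = (63*62 + 45*46) / 11664 = 0.512346
kappa = (P_o - P_e) / (1 - P_e)
kappa = (0.546296 - 0.512346) / (1 - 0.512346)
kappa = 0.0696

0.0696


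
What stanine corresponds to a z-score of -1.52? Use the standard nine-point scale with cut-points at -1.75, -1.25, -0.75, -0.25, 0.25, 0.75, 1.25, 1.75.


Stanine boundaries: [-1.75, -1.25, -0.75, -0.25, 0.25, 0.75, 1.25, 1.75]
z = -1.52
Check each boundary:
  z >= -1.75 -> could be stanine 2
  z < -1.25
  z < -0.75
  z < -0.25
  z < 0.25
  z < 0.75
  z < 1.25
  z < 1.75
Highest qualifying boundary gives stanine = 2

2


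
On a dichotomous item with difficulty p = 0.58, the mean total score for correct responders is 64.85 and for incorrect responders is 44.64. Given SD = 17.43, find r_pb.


q = 1 - p = 0.42
rpb = ((M1 - M0) / SD) * sqrt(p * q)
rpb = ((64.85 - 44.64) / 17.43) * sqrt(0.58 * 0.42)
rpb = 0.5723

0.5723


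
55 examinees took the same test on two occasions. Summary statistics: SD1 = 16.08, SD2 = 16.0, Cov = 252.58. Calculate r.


r = cov(X,Y) / (SD_X * SD_Y)
r = 252.58 / (16.08 * 16.0)
r = 252.58 / 257.28
r = 0.9817

0.9817


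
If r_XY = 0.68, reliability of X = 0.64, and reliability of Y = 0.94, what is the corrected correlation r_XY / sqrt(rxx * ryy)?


r_corrected = rxy / sqrt(rxx * ryy)
= 0.68 / sqrt(0.64 * 0.94)
= 0.68 / sqrt(0.6016)
= 0.68 / 0.775629
r_corrected = 0.8767

0.8767


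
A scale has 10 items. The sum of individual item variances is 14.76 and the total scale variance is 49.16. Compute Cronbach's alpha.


alpha = (k/(k-1)) * (1 - sum(si^2)/s_total^2)
= (10/9) * (1 - 14.76/49.16)
alpha = 0.7775

0.7775


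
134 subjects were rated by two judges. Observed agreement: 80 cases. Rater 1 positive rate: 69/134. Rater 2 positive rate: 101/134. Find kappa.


P_o = 80/134 = 0.597015
P_e = (69*101 + 65*33) / 17956 = 0.507574
kappa = (P_o - P_e) / (1 - P_e)
kappa = (0.597015 - 0.507574) / (1 - 0.507574)
kappa = 0.1816

0.1816


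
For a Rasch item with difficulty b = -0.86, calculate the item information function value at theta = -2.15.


P = 1/(1+exp(-(-2.15--0.86))) = 0.2159
I = P*(1-P) = 0.2159 * 0.7841
I = 0.1693

0.1693


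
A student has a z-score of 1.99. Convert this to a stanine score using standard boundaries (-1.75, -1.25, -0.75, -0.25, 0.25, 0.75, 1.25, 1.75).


Stanine boundaries: [-1.75, -1.25, -0.75, -0.25, 0.25, 0.75, 1.25, 1.75]
z = 1.99
Check each boundary:
  z >= -1.75 -> could be stanine 2
  z >= -1.25 -> could be stanine 3
  z >= -0.75 -> could be stanine 4
  z >= -0.25 -> could be stanine 5
  z >= 0.25 -> could be stanine 6
  z >= 0.75 -> could be stanine 7
  z >= 1.25 -> could be stanine 8
  z >= 1.75 -> could be stanine 9
Highest qualifying boundary gives stanine = 9

9


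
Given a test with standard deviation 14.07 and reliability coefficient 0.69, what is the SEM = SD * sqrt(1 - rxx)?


SEM = SD * sqrt(1 - rxx)
SEM = 14.07 * sqrt(1 - 0.69)
SEM = 14.07 * sqrt(0.31) = 14.07 * 0.556776
SEM = 7.8338

7.8338


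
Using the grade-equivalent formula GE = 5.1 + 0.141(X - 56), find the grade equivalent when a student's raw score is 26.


raw - median = 26 - 56 = -30
slope * diff = 0.141 * -30 = -4.23
GE = 5.1 + -4.23
GE = 0.87

0.87


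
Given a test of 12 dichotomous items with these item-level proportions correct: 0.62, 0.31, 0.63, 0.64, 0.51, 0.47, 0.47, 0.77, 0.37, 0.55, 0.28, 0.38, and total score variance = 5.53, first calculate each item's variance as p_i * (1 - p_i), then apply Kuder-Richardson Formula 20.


For each item, compute p_i * q_i:
  Item 1: 0.62 * 0.38 = 0.2356
  Item 2: 0.31 * 0.69 = 0.2139
  Item 3: 0.63 * 0.37 = 0.2331
  Item 4: 0.64 * 0.36 = 0.2304
  Item 5: 0.51 * 0.49 = 0.2499
  Item 6: 0.47 * 0.53 = 0.2491
  Item 7: 0.47 * 0.53 = 0.2491
  Item 8: 0.77 * 0.23 = 0.1771
  Item 9: 0.37 * 0.63 = 0.2331
  Item 10: 0.55 * 0.45 = 0.2475
  Item 11: 0.28 * 0.72 = 0.2016
  Item 12: 0.38 * 0.62 = 0.2356
Sum(p_i * q_i) = 0.2356 + 0.2139 + 0.2331 + 0.2304 + 0.2499 + 0.2491 + 0.2491 + 0.1771 + 0.2331 + 0.2475 + 0.2016 + 0.2356 = 2.756
KR-20 = (k/(k-1)) * (1 - Sum(p_i*q_i) / Var_total)
= (12/11) * (1 - 2.756/5.53)
= 1.0909 * 0.5016
KR-20 = 0.5472

0.5472


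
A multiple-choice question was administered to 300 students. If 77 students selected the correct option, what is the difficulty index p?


Item difficulty p = number correct / total examinees
p = 77 / 300
p = 0.2567

0.2567


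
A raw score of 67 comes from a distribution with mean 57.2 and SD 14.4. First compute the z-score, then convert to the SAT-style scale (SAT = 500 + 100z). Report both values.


z = (X - mean) / SD = (67 - 57.2) / 14.4
z = 9.8 / 14.4
z = 0.6806
SAT-scale = SAT = 500 + 100z
Carry z at full precision (z = 9.8 / 14.4) into the conversion:
SAT-scale = 500 + 100 * (9.8 / 14.4) = 500 + 980 / 14.4
SAT-scale = 500 + 68.0556
SAT-scale = 568.0556

568.0556


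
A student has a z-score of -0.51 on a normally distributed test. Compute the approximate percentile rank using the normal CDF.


CDF(z) = 0.5 * (1 + erf(z/sqrt(2)))
erf(-0.3606) = -0.3899
CDF = 0.305
Percentile rank = 0.305 * 100 = 30.5

30.5


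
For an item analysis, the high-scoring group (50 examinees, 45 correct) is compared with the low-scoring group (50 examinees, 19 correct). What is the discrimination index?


p_upper = 45/50 = 0.9
p_lower = 19/50 = 0.38
D = 0.9 - 0.38 = 0.52

0.52


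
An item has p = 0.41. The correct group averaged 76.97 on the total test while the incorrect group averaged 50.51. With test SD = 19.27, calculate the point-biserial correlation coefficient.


q = 1 - p = 0.59
rpb = ((M1 - M0) / SD) * sqrt(p * q)
rpb = ((76.97 - 50.51) / 19.27) * sqrt(0.41 * 0.59)
rpb = 0.6753

0.6753


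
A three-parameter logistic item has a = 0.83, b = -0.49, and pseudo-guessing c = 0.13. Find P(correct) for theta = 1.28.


logit = 0.83*(1.28 - -0.49) = 1.4691
P* = 1/(1 + exp(-1.4691)) = 0.8129
P = 0.13 + (1 - 0.13) * 0.8129
P = 0.8372

0.8372
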